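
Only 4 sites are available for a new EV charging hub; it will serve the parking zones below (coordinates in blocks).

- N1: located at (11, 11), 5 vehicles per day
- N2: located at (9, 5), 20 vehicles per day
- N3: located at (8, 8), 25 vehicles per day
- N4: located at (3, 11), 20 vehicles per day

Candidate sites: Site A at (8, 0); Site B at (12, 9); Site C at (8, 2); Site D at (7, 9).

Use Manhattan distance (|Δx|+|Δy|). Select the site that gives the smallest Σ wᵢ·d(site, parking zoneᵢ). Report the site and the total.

Site D, total 320 blocks

Total weighted distance at each candidate:
  Site A (8, 0): total = 710
  Site B (12, 9): total = 500
  Site C (8, 2): total = 570
  Site D (7, 9): total = 320
Minimum is at Site D with total 320 blocks.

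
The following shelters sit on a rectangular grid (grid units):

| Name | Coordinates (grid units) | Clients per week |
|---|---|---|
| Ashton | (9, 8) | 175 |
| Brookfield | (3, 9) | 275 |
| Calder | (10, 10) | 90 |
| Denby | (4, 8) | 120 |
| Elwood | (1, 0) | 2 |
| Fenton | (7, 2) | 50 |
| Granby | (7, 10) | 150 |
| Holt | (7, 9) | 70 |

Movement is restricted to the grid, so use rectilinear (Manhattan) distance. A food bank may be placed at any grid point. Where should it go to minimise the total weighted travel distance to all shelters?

(7, 9)

Manhattan distance separates: Σwᵢ(|x−xᵢ|+|y−yᵢ|) = Σwᵢ|x−xᵢ| + Σwᵢ|y−yᵢ|, so x and y are optimised independently as 1-D weighted medians.
Total weight W = 932; half = 466.
x-coordinate, sorted with cumulative weight:
  x=1 (Elwood, w=2) cum 2
  x=3 (Brookfield, w=275) cum 277
  x=4 (Denby, w=120) cum 397
  x=7 (Fenton, w=50) cum 447
  x=7 (Granby, w=150) cum 597  ← median
  x=7 (Holt, w=70) cum 667
  x=9 (Ashton, w=175) cum 842
  x=10 (Calder, w=90) cum 932
⇒ x* = 7
y-coordinate, sorted with cumulative weight:
  y=0 (Elwood, w=2) cum 2
  y=2 (Fenton, w=50) cum 52
  y=8 (Ashton, w=175) cum 227
  y=8 (Denby, w=120) cum 347
  y=9 (Brookfield, w=275) cum 622  ← median
  y=9 (Holt, w=70) cum 692
  y=10 (Calder, w=90) cum 782
  y=10 (Granby, w=150) cum 932
⇒ y* = 9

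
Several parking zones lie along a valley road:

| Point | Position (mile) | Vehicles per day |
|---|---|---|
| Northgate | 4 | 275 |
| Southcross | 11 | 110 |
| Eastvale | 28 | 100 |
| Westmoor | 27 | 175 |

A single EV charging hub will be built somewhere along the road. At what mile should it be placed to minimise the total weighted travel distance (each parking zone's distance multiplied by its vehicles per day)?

For a sum of weighted absolute distances on a line, the optimum is the weighted median (not the mean). Total weight W = 660; half-weight = 330.
Sort by position and accumulate weight:
  mile 4 (Northgate, w=275) → cum 275
  mile 11 (Southcross, w=110) → cum 385  ≥ 330 → median here
  mile 27 (Westmoor, w=175) → cum 560
  mile 28 (Eastvale, w=100) → cum 660
Optimal location: mile 11.

x = 11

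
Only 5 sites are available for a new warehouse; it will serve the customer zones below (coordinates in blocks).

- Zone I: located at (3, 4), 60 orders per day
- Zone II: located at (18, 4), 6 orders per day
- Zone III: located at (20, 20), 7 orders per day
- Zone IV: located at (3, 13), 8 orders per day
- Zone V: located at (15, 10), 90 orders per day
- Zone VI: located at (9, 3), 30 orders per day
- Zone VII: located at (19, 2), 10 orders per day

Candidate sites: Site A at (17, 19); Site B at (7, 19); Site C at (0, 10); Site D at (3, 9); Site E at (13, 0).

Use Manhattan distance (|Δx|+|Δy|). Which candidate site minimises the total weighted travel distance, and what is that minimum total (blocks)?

Total weighted distance at each candidate:
  Site A (17, 19): total = 3924
  Site B (7, 19): total = 3834
  Site C (0, 10): total = 3042
  Site D (3, 9): total = 2408
  Site E (13, 0): total = 2637
Minimum is at Site D with total 2408 blocks.

Site D, total 2408 blocks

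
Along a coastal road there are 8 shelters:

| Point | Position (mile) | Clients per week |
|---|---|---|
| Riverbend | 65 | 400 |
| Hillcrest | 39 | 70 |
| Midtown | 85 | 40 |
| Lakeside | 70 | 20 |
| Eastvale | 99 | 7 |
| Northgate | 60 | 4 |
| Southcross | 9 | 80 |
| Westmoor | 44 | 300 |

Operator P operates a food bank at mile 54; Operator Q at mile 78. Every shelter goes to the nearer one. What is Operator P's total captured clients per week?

The indifferent point is the midpoint (54+78)/2 = 66; shelters left of it (closer to Operator P at 54) go to Operator P, those right go to Operator Q.
  Southcross at 9 (w=80) → Operator P
  Hillcrest at 39 (w=70) → Operator P
  Westmoor at 44 (w=300) → Operator P
  Northgate at 60 (w=4) → Operator P
  Riverbend at 65 (w=400) → Operator P
  Lakeside at 70 (w=20) → Operator Q
  Midtown at 85 (w=40) → Operator Q
  Eastvale at 99 (w=7) → Operator Q
Operator P captures 854; Operator Q captures 67.

854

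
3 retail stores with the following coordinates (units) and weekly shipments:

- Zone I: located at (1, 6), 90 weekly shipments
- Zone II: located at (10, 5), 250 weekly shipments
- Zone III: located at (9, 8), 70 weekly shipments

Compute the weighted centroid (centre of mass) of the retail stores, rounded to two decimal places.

(7.85, 5.73)

The minimiser of Σwᵢ‖p−pᵢ‖² is the weighted centroid p* = (Σwᵢpᵢ)/(Σwᵢ).
Σwᵢ = 410.
Σwᵢxᵢ = 90·1 + 250·10 + 70·9 = 3220.
Σwᵢyᵢ = 90·6 + 250·5 + 70·8 = 2350.
x* = 3220/410 = 7.85, y* = 2350/410 = 5.73.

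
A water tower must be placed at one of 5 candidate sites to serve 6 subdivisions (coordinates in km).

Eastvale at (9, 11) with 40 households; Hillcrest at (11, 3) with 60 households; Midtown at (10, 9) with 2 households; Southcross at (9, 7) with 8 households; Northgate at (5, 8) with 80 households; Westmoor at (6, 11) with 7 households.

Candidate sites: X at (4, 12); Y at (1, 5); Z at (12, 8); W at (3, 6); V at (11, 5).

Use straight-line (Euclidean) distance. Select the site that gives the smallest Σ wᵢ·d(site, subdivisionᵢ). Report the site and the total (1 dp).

V, total 995.2 km

Total weighted distance at each candidate:
  X (4, 12): total = 1303.6
  Y (1, 5): total = 1552.2
  Z (12, 8): total = 1112.4
  W (3, 6): total = 1156.0
  V (11, 5): total = 995.2
Minimum is at V with total 995.2 km.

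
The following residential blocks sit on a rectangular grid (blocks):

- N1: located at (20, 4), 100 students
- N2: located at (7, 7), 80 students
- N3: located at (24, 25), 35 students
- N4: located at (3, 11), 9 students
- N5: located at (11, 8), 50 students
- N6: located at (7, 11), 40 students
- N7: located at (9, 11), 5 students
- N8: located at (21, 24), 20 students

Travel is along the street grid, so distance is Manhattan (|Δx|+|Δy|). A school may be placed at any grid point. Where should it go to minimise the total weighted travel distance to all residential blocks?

Manhattan distance separates: Σwᵢ(|x−xᵢ|+|y−yᵢ|) = Σwᵢ|x−xᵢ| + Σwᵢ|y−yᵢ|, so x and y are optimised independently as 1-D weighted medians.
Total weight W = 339; half = 169.5.
x-coordinate, sorted with cumulative weight:
  x=3 (N4, w=9) cum 9
  x=7 (N2, w=80) cum 89
  x=7 (N6, w=40) cum 129
  x=9 (N7, w=5) cum 134
  x=11 (N5, w=50) cum 184  ← median
  x=20 (N1, w=100) cum 284
  x=21 (N8, w=20) cum 304
  x=24 (N3, w=35) cum 339
⇒ x* = 11
y-coordinate, sorted with cumulative weight:
  y=4 (N1, w=100) cum 100
  y=7 (N2, w=80) cum 180  ← median
  y=8 (N5, w=50) cum 230
  y=11 (N4, w=9) cum 239
  y=11 (N6, w=40) cum 279
  y=11 (N7, w=5) cum 284
  y=24 (N8, w=20) cum 304
  y=25 (N3, w=35) cum 339
⇒ y* = 7

(11, 7)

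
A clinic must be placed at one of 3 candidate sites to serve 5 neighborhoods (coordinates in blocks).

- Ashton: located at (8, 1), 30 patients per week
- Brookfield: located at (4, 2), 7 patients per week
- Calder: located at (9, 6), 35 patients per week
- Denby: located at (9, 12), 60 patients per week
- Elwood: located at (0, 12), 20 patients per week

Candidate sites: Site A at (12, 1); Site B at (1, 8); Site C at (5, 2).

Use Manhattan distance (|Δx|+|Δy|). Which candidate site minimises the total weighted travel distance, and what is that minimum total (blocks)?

Total weighted distance at each candidate:
  Site A (12, 1): total = 1763
  Site B (1, 8): total = 1653
  Site C (5, 2): total = 1547
Minimum is at Site C with total 1547 blocks.

Site C, total 1547 blocks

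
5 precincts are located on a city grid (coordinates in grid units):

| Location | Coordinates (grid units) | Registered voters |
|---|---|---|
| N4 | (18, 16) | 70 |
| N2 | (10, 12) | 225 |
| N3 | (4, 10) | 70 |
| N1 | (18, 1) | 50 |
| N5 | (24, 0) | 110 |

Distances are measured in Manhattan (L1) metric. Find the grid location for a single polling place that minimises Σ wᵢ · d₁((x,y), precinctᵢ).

Manhattan distance separates: Σwᵢ(|x−xᵢ|+|y−yᵢ|) = Σwᵢ|x−xᵢ| + Σwᵢ|y−yᵢ|, so x and y are optimised independently as 1-D weighted medians.
Total weight W = 525; half = 262.5.
x-coordinate, sorted with cumulative weight:
  x=4 (N3, w=70) cum 70
  x=10 (N2, w=225) cum 295  ← median
  x=18 (N4, w=70) cum 365
  x=18 (N1, w=50) cum 415
  x=24 (N5, w=110) cum 525
⇒ x* = 10
y-coordinate, sorted with cumulative weight:
  y=0 (N5, w=110) cum 110
  y=1 (N1, w=50) cum 160
  y=10 (N3, w=70) cum 230
  y=12 (N2, w=225) cum 455  ← median
  y=16 (N4, w=70) cum 525
⇒ y* = 12

(10, 12)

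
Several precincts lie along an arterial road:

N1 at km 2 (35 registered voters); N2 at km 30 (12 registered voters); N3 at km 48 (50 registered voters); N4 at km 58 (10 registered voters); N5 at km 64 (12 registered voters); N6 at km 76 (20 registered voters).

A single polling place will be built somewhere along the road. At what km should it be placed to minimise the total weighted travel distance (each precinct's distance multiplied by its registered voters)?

For a sum of weighted absolute distances on a line, the optimum is the weighted median (not the mean). Total weight W = 139; half-weight = 69.5.
Sort by position and accumulate weight:
  km 2 (N1, w=35) → cum 35
  km 30 (N2, w=12) → cum 47
  km 48 (N3, w=50) → cum 97  ≥ 69.5 → median here
  km 58 (N4, w=10) → cum 107
  km 64 (N5, w=12) → cum 119
  km 76 (N6, w=20) → cum 139
Optimal location: km 48.

x = 48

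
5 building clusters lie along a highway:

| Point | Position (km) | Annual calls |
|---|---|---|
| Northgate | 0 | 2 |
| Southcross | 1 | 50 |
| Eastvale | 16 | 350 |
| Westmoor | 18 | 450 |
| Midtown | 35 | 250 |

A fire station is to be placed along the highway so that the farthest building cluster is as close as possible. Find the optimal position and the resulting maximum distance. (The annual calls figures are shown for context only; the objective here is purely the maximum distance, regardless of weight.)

The 1-center on a line is the midpoint of the two extreme points: leftmost at 0, rightmost at 35.
Optimal location = (0 + 35)/2 = 17.5; maximum distance = (35 − 0)/2 = 17.5.

location 17.5, max distance 17.5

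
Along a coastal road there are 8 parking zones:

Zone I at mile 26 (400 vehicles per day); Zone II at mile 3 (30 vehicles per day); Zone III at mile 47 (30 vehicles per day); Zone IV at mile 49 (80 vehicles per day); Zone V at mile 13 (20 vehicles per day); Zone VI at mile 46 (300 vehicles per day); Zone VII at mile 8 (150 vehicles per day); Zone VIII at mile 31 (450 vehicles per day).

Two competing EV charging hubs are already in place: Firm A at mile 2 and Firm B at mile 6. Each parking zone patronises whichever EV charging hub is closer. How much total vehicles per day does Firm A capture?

30

The indifferent point is the midpoint (2+6)/2 = 4; parking zones left of it (closer to Firm A at 2) go to Firm A, those right go to Firm B.
  Zone II at 3 (w=30) → Firm A
  Zone VII at 8 (w=150) → Firm B
  Zone V at 13 (w=20) → Firm B
  Zone I at 26 (w=400) → Firm B
  Zone VIII at 31 (w=450) → Firm B
  Zone VI at 46 (w=300) → Firm B
  Zone III at 47 (w=30) → Firm B
  Zone IV at 49 (w=80) → Firm B
Firm A captures 30; Firm B captures 1430.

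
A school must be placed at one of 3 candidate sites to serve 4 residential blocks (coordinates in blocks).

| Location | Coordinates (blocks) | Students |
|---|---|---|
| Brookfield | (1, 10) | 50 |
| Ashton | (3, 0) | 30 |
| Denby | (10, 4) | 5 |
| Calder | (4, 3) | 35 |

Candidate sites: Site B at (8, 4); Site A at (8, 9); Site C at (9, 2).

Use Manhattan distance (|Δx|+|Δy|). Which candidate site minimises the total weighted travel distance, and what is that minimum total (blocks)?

Total weighted distance at each candidate:
  Site B (8, 4): total = 1105
  Site A (8, 9): total = 1205
  Site C (9, 2): total = 1265
Minimum is at Site B with total 1105 blocks.

Site B, total 1105 blocks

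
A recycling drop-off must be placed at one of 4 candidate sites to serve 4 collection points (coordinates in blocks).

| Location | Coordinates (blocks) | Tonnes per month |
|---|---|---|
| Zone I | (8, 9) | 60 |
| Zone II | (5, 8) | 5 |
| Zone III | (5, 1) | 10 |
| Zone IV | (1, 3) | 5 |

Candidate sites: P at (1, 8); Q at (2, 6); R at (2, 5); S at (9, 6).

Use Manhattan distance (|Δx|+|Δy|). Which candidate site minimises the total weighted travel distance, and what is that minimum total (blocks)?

S, total 415 blocks

Total weighted distance at each candidate:
  P (1, 8): total = 635
  Q (2, 6): total = 665
  R (2, 5): total = 715
  S (9, 6): total = 415
Minimum is at S with total 415 blocks.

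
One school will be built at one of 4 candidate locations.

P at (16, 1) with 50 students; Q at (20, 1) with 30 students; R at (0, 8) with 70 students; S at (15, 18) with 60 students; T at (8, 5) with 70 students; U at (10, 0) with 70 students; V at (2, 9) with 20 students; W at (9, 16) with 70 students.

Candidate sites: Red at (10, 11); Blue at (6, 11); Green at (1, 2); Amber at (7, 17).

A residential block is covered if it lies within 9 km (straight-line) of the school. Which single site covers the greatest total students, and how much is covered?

Blue, covering 230

Coverage radius r = 9 km; a point is covered iff (Δx)²+(Δy)² ≤ 9² = 81.
  Red (10, 11): covers {S, T, V, W} → 220
  Blue (6, 11): covers {R, T, V, W} → 230
  Green (1, 2): covers {R, T, V} → 160
  Amber (7, 17): covers {S, W} → 130
Maximum coverage at Blue: 230 students.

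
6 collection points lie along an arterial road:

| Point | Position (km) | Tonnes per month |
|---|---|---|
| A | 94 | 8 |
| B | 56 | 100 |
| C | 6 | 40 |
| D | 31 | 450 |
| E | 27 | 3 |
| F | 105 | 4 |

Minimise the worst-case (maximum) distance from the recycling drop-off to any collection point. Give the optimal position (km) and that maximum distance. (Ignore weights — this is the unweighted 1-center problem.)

The 1-center on a line is the midpoint of the two extreme points: leftmost at 6, rightmost at 105.
Optimal location = (6 + 105)/2 = 55.5; maximum distance = (105 − 6)/2 = 49.5.

location 55.5, max distance 49.5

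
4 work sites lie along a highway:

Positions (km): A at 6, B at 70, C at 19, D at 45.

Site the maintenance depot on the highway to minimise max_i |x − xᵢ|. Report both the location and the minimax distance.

The 1-center on a line is the midpoint of the two extreme points: leftmost at 6, rightmost at 70.
Optimal location = (6 + 70)/2 = 38; maximum distance = (70 − 6)/2 = 32.

location 38, max distance 32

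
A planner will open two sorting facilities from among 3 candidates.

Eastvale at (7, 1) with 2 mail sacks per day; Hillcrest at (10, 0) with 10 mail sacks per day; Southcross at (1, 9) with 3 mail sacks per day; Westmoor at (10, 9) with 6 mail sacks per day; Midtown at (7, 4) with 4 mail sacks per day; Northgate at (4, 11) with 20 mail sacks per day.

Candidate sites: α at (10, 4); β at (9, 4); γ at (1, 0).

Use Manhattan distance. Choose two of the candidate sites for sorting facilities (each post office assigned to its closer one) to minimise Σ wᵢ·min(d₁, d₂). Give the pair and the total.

{α, β}, total 367

Evaluate every pair (each demand assigned to the nearer of the two):
  {α, β}: total = 367
  {β, γ}: total = 371
  {α, γ}: total = 381
Best pair: {α, β} with total 367.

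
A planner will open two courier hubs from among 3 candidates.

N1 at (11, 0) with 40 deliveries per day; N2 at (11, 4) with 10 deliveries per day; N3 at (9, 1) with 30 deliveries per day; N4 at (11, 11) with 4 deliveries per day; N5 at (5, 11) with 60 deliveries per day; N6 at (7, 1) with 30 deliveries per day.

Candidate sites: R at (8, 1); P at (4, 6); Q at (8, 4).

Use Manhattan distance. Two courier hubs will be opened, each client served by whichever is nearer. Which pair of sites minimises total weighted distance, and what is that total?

{R, P}, total 688

Evaluate every pair (each demand assigned to the nearer of the two):
  {R, P}: total = 688
  {R, Q}: total = 890
  {P, Q}: total = 950
Best pair: {R, P} with total 688.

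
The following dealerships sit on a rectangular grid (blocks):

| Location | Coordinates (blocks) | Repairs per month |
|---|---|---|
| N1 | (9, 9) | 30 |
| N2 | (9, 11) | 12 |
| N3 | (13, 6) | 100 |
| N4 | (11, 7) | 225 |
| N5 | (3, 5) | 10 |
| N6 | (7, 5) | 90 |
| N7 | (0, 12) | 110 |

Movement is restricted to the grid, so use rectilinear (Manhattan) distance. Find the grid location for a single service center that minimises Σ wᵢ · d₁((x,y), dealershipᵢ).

(11, 7)

Manhattan distance separates: Σwᵢ(|x−xᵢ|+|y−yᵢ|) = Σwᵢ|x−xᵢ| + Σwᵢ|y−yᵢ|, so x and y are optimised independently as 1-D weighted medians.
Total weight W = 577; half = 288.5.
x-coordinate, sorted with cumulative weight:
  x=0 (N7, w=110) cum 110
  x=3 (N5, w=10) cum 120
  x=7 (N6, w=90) cum 210
  x=9 (N1, w=30) cum 240
  x=9 (N2, w=12) cum 252
  x=11 (N4, w=225) cum 477  ← median
  x=13 (N3, w=100) cum 577
⇒ x* = 11
y-coordinate, sorted with cumulative weight:
  y=5 (N5, w=10) cum 10
  y=5 (N6, w=90) cum 100
  y=6 (N3, w=100) cum 200
  y=7 (N4, w=225) cum 425  ← median
  y=9 (N1, w=30) cum 455
  y=11 (N2, w=12) cum 467
  y=12 (N7, w=110) cum 577
⇒ y* = 7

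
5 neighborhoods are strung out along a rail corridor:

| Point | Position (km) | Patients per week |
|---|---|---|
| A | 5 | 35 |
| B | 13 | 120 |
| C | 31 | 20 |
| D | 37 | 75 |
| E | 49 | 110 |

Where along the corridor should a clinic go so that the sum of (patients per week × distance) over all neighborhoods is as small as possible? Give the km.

x = 37

For a sum of weighted absolute distances on a line, the optimum is the weighted median (not the mean). Total weight W = 360; half-weight = 180.
Sort by position and accumulate weight:
  km 5 (A, w=35) → cum 35
  km 13 (B, w=120) → cum 155
  km 31 (C, w=20) → cum 175
  km 37 (D, w=75) → cum 250  ≥ 180 → median here
  km 49 (E, w=110) → cum 360
Optimal location: km 37.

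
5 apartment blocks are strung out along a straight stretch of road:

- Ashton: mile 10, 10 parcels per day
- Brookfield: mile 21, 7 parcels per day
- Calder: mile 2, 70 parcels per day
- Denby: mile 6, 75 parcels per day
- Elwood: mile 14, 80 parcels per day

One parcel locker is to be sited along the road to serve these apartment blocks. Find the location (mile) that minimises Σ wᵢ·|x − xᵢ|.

x = 6

For a sum of weighted absolute distances on a line, the optimum is the weighted median (not the mean). Total weight W = 242; half-weight = 121.
Sort by position and accumulate weight:
  mile 2 (Calder, w=70) → cum 70
  mile 6 (Denby, w=75) → cum 145  ≥ 121 → median here
  mile 10 (Ashton, w=10) → cum 155
  mile 14 (Elwood, w=80) → cum 235
  mile 21 (Brookfield, w=7) → cum 242
Optimal location: mile 6.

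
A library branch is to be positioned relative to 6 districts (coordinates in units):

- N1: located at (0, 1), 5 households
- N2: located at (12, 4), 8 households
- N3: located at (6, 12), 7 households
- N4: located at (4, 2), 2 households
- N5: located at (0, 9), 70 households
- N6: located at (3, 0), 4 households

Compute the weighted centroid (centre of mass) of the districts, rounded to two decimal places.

(1.65, 7.86)

The minimiser of Σwᵢ‖p−pᵢ‖² is the weighted centroid p* = (Σwᵢpᵢ)/(Σwᵢ).
Σwᵢ = 96.
Σwᵢxᵢ = 5·0 + 8·12 + 7·6 + 2·4 + 70·0 + 4·3 = 158.
Σwᵢyᵢ = 5·1 + 8·4 + 7·12 + 2·2 + 70·9 + 4·0 = 755.
x* = 158/96 = 1.65, y* = 755/96 = 7.86.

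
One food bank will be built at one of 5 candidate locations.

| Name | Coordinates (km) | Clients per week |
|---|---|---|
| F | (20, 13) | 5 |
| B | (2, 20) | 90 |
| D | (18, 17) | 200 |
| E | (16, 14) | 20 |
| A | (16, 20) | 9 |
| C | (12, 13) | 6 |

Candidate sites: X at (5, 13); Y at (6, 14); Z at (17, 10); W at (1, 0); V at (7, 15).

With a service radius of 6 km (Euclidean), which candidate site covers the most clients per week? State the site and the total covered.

Z, covering 31

Coverage radius r = 6 km; a point is covered iff (Δx)²+(Δy)² ≤ 6² = 36.
  X (5, 13): covers {none} → 0
  Y (6, 14): covers {none} → 0
  Z (17, 10): covers {F, E, C} → 31
  W (1, 0): covers {none} → 0
  V (7, 15): covers {C} → 6
Maximum coverage at Z: 31 clients per week.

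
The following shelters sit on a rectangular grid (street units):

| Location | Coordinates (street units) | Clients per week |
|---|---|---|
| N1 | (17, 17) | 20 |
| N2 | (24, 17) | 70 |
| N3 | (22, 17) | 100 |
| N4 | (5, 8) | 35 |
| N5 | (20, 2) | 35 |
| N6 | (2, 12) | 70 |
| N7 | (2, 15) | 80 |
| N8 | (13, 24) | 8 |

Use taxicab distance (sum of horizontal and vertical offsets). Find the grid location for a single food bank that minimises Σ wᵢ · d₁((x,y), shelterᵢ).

(17, 15)

Manhattan distance separates: Σwᵢ(|x−xᵢ|+|y−yᵢ|) = Σwᵢ|x−xᵢ| + Σwᵢ|y−yᵢ|, so x and y are optimised independently as 1-D weighted medians.
Total weight W = 418; half = 209.
x-coordinate, sorted with cumulative weight:
  x=2 (N6, w=70) cum 70
  x=2 (N7, w=80) cum 150
  x=5 (N4, w=35) cum 185
  x=13 (N8, w=8) cum 193
  x=17 (N1, w=20) cum 213  ← median
  x=20 (N5, w=35) cum 248
  x=22 (N3, w=100) cum 348
  x=24 (N2, w=70) cum 418
⇒ x* = 17
y-coordinate, sorted with cumulative weight:
  y=2 (N5, w=35) cum 35
  y=8 (N4, w=35) cum 70
  y=12 (N6, w=70) cum 140
  y=15 (N7, w=80) cum 220  ← median
  y=17 (N1, w=20) cum 240
  y=17 (N2, w=70) cum 310
  y=17 (N3, w=100) cum 410
  y=24 (N8, w=8) cum 418
⇒ y* = 15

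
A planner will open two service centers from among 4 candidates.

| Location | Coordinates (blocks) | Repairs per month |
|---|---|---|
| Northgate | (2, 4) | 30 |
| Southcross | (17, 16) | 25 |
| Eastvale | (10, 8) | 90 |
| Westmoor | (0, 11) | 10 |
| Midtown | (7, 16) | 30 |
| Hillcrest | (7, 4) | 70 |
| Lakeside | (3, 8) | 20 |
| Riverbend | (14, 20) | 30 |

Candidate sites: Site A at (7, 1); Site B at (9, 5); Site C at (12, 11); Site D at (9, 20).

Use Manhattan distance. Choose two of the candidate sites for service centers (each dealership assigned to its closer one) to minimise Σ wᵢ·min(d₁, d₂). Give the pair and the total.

Evaluate every pair (each demand assigned to the nearer of the two):
  {Site B, Site D}: total = 1770
  {Site B, Site C}: total = 1990
  {Site A, Site C}: total = 2120
  {Site A, Site D}: total = 2370
  {Site A, Site B}: total = 2605
  {Site C, Site D}: total = 2740
Best pair: {Site B, Site D} with total 1770.

{Site B, Site D}, total 1770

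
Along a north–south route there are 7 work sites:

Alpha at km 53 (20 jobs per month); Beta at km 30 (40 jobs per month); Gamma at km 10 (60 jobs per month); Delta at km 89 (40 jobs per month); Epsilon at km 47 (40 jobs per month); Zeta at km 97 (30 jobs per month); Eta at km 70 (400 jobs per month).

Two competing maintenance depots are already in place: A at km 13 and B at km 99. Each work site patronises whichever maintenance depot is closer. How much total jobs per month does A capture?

The indifferent point is the midpoint (13+99)/2 = 56; work sites left of it (closer to A at 13) go to A, those right go to B.
  Gamma at 10 (w=60) → A
  Beta at 30 (w=40) → A
  Epsilon at 47 (w=40) → A
  Alpha at 53 (w=20) → A
  Eta at 70 (w=400) → B
  Delta at 89 (w=40) → B
  Zeta at 97 (w=30) → B
A captures 160; B captures 470.

160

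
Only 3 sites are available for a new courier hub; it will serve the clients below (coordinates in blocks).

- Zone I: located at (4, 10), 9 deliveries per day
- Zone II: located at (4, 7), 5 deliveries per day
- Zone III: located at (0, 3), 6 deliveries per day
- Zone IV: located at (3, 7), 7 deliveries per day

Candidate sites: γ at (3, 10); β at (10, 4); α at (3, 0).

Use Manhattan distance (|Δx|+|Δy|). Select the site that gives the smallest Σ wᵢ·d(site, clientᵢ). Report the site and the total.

γ, total 110 blocks

Total weighted distance at each candidate:
  γ (3, 10): total = 110
  β (10, 4): total = 289
  α (3, 0): total = 224
Minimum is at γ with total 110 blocks.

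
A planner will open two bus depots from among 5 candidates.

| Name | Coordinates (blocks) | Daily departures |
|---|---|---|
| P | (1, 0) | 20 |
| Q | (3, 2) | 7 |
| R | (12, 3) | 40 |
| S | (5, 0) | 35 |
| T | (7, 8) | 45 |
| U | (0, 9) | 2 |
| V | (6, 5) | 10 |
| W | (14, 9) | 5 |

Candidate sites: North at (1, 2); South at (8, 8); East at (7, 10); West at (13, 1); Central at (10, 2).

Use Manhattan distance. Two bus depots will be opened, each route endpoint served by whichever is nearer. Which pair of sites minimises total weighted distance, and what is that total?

{North, South}, total 770

Evaluate every pair (each demand assigned to the nearer of the two):
  {North, South}: total = 770
  {South, Central}: total = 782
  {East, Central}: total = 840
  {South, West}: total = 920
  {North, Central}: total = 930
  {North, East}: total = 950
  {East, West}: total = 978
  {North, West}: total = 1065
  {West, Central}: total = 1188
  {South, East}: total = 1268
Best pair: {North, South} with total 770.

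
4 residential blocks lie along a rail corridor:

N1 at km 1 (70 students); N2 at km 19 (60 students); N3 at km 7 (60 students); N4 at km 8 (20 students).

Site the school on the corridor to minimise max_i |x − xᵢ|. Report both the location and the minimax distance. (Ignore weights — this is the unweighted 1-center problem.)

location 10, max distance 9

The 1-center on a line is the midpoint of the two extreme points: leftmost at 1, rightmost at 19.
Optimal location = (1 + 19)/2 = 10; maximum distance = (19 − 1)/2 = 9.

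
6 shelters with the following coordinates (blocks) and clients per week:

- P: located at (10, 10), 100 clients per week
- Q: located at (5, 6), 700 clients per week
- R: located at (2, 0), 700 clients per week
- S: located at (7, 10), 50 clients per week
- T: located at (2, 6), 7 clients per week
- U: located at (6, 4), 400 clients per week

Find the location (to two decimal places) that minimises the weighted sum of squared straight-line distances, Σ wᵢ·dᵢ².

The minimiser of Σwᵢ‖p−pᵢ‖² is the weighted centroid p* = (Σwᵢpᵢ)/(Σwᵢ).
Σwᵢ = 1957.
Σwᵢxᵢ = 100·10 + 700·5 + 700·2 + 50·7 + 7·2 + 400·6 = 8664.
Σwᵢyᵢ = 100·10 + 700·6 + 700·0 + 50·10 + 7·6 + 400·4 = 7342.
x* = 8664/1957 = 4.43, y* = 7342/1957 = 3.75.

(4.43, 3.75)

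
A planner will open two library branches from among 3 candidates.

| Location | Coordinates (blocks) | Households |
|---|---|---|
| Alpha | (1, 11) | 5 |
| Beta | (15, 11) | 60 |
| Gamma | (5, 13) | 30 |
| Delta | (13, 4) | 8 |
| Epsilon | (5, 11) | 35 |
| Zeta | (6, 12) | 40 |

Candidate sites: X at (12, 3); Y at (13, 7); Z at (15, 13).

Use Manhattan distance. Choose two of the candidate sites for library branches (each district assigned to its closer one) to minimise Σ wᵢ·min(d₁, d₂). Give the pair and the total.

Evaluate every pair (each demand assigned to the nearer of the two):
  {X, Z}: total = 1336
  {Y, Z}: total = 1344
  {X, Y}: total = 1776
Best pair: {X, Z} with total 1336.

{X, Z}, total 1336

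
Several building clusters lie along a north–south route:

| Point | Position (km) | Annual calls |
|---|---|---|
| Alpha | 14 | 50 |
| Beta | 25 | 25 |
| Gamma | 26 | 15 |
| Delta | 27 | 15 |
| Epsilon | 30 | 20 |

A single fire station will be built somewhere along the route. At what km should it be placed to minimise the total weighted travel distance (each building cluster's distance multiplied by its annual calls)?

For a sum of weighted absolute distances on a line, the optimum is the weighted median (not the mean). Total weight W = 125; half-weight = 62.5.
Sort by position and accumulate weight:
  km 14 (Alpha, w=50) → cum 50
  km 25 (Beta, w=25) → cum 75  ≥ 62.5 → median here
  km 26 (Gamma, w=15) → cum 90
  km 27 (Delta, w=15) → cum 105
  km 30 (Epsilon, w=20) → cum 125
Optimal location: km 25.

x = 25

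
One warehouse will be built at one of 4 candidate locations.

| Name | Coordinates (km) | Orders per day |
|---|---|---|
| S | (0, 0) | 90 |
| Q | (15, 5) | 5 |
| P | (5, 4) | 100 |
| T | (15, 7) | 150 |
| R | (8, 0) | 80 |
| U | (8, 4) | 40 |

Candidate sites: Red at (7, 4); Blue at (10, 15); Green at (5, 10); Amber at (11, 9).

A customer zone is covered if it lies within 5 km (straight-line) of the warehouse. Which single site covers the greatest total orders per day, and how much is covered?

Red, covering 220

Coverage radius r = 5 km; a point is covered iff (Δx)²+(Δy)² ≤ 5² = 25.
  Red (7, 4): covers {P, R, U} → 220
  Blue (10, 15): covers {none} → 0
  Green (5, 10): covers {none} → 0
  Amber (11, 9): covers {T} → 150
Maximum coverage at Red: 220 orders per day.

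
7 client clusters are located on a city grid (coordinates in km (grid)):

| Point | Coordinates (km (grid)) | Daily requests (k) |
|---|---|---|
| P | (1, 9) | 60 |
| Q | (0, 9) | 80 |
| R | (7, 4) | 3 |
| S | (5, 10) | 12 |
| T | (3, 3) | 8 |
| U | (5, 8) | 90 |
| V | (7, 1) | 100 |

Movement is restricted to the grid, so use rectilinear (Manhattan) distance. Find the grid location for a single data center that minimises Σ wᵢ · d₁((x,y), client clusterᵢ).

(5, 8)

Manhattan distance separates: Σwᵢ(|x−xᵢ|+|y−yᵢ|) = Σwᵢ|x−xᵢ| + Σwᵢ|y−yᵢ|, so x and y are optimised independently as 1-D weighted medians.
Total weight W = 353; half = 176.5.
x-coordinate, sorted with cumulative weight:
  x=0 (Q, w=80) cum 80
  x=1 (P, w=60) cum 140
  x=3 (T, w=8) cum 148
  x=5 (S, w=12) cum 160
  x=5 (U, w=90) cum 250  ← median
  x=7 (R, w=3) cum 253
  x=7 (V, w=100) cum 353
⇒ x* = 5
y-coordinate, sorted with cumulative weight:
  y=1 (V, w=100) cum 100
  y=3 (T, w=8) cum 108
  y=4 (R, w=3) cum 111
  y=8 (U, w=90) cum 201  ← median
  y=9 (P, w=60) cum 261
  y=9 (Q, w=80) cum 341
  y=10 (S, w=12) cum 353
⇒ y* = 8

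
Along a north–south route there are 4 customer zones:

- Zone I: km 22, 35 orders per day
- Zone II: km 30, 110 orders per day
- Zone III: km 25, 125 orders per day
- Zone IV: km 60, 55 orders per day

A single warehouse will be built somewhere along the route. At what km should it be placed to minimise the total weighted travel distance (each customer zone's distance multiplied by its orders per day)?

x = 30

For a sum of weighted absolute distances on a line, the optimum is the weighted median (not the mean). Total weight W = 325; half-weight = 162.5.
Sort by position and accumulate weight:
  km 22 (Zone I, w=35) → cum 35
  km 25 (Zone III, w=125) → cum 160
  km 30 (Zone II, w=110) → cum 270  ≥ 162.5 → median here
  km 60 (Zone IV, w=55) → cum 325
Optimal location: km 30.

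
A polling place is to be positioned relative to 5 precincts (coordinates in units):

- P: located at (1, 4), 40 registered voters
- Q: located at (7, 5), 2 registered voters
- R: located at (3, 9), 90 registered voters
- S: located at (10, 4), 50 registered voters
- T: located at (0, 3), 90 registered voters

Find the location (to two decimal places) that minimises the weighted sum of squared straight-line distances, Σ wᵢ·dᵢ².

(3.03, 5.33)

The minimiser of Σwᵢ‖p−pᵢ‖² is the weighted centroid p* = (Σwᵢpᵢ)/(Σwᵢ).
Σwᵢ = 272.
Σwᵢxᵢ = 40·1 + 2·7 + 90·3 + 50·10 + 90·0 = 824.
Σwᵢyᵢ = 40·4 + 2·5 + 90·9 + 50·4 + 90·3 = 1450.
x* = 824/272 = 3.03, y* = 1450/272 = 5.33.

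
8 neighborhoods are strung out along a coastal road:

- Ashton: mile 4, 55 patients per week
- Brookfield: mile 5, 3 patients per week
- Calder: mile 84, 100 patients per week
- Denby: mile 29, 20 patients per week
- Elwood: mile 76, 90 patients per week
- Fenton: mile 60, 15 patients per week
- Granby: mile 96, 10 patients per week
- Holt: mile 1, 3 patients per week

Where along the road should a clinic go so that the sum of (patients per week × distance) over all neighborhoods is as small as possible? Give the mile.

x = 76

For a sum of weighted absolute distances on a line, the optimum is the weighted median (not the mean). Total weight W = 296; half-weight = 148.
Sort by position and accumulate weight:
  mile 1 (Holt, w=3) → cum 3
  mile 4 (Ashton, w=55) → cum 58
  mile 5 (Brookfield, w=3) → cum 61
  mile 29 (Denby, w=20) → cum 81
  mile 60 (Fenton, w=15) → cum 96
  mile 76 (Elwood, w=90) → cum 186  ≥ 148 → median here
  mile 84 (Calder, w=100) → cum 286
  mile 96 (Granby, w=10) → cum 296
Optimal location: mile 76.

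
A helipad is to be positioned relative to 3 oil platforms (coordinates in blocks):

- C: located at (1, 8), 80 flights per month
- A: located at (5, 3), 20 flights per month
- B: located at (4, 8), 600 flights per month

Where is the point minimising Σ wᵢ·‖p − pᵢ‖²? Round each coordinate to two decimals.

The minimiser of Σwᵢ‖p−pᵢ‖² is the weighted centroid p* = (Σwᵢpᵢ)/(Σwᵢ).
Σwᵢ = 700.
Σwᵢxᵢ = 80·1 + 20·5 + 600·4 = 2580.
Σwᵢyᵢ = 80·8 + 20·3 + 600·8 = 5500.
x* = 2580/700 = 3.69, y* = 5500/700 = 7.86.

(3.69, 7.86)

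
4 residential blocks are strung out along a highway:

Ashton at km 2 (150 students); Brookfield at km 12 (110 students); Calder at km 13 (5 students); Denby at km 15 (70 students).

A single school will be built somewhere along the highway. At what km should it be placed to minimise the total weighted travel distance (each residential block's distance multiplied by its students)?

For a sum of weighted absolute distances on a line, the optimum is the weighted median (not the mean). Total weight W = 335; half-weight = 167.5.
Sort by position and accumulate weight:
  km 2 (Ashton, w=150) → cum 150
  km 12 (Brookfield, w=110) → cum 260  ≥ 167.5 → median here
  km 13 (Calder, w=5) → cum 265
  km 15 (Denby, w=70) → cum 335
Optimal location: km 12.

x = 12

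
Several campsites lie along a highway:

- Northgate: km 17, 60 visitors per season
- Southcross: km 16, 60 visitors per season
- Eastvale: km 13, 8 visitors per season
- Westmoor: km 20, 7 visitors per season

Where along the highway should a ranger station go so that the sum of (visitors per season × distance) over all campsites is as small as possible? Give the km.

x = 16

For a sum of weighted absolute distances on a line, the optimum is the weighted median (not the mean). Total weight W = 135; half-weight = 67.5.
Sort by position and accumulate weight:
  km 13 (Eastvale, w=8) → cum 8
  km 16 (Southcross, w=60) → cum 68  ≥ 67.5 → median here
  km 17 (Northgate, w=60) → cum 128
  km 20 (Westmoor, w=7) → cum 135
Optimal location: km 16.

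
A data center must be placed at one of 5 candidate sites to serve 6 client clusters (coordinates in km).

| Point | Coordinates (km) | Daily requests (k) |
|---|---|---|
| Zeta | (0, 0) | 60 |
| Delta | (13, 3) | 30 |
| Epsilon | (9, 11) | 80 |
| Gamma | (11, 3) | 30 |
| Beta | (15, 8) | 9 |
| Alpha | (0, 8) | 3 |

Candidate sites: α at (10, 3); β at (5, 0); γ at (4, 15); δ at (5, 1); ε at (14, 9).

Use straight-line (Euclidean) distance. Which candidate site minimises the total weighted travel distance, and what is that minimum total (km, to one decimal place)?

Total weighted distance at each candidate:
  α (10, 3): total = 1488.6
  β (5, 0): total = 1837.5
  γ (4, 15): total = 2452.0
  δ (5, 1): total = 1740.4
  ε (14, 9): total = 1868.0
Minimum is at α with total 1488.6 km.

α, total 1488.6 km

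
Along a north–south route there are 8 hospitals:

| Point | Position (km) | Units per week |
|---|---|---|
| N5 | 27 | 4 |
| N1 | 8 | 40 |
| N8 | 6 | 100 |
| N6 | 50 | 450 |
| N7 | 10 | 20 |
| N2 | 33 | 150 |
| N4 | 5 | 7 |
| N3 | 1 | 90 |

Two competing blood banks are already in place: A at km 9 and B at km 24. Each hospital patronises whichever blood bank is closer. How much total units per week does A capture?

The indifferent point is the midpoint (9+24)/2 = 16.5; hospitals left of it (closer to A at 9) go to A, those right go to B.
  N3 at 1 (w=90) → A
  N4 at 5 (w=7) → A
  N8 at 6 (w=100) → A
  N1 at 8 (w=40) → A
  N7 at 10 (w=20) → A
  N5 at 27 (w=4) → B
  N2 at 33 (w=150) → B
  N6 at 50 (w=450) → B
A captures 257; B captures 604.

257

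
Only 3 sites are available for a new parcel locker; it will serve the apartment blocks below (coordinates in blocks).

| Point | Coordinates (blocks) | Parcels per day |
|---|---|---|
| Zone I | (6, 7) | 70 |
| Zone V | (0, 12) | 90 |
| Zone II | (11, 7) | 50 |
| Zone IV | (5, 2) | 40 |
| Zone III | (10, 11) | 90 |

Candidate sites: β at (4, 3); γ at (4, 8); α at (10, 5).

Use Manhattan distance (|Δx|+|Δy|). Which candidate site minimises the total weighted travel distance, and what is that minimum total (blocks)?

γ, total 2420 blocks

Total weighted distance at each candidate:
  β (4, 3): total = 3480
  γ (4, 8): total = 2420
  α (10, 5): total = 2960
Minimum is at γ with total 2420 blocks.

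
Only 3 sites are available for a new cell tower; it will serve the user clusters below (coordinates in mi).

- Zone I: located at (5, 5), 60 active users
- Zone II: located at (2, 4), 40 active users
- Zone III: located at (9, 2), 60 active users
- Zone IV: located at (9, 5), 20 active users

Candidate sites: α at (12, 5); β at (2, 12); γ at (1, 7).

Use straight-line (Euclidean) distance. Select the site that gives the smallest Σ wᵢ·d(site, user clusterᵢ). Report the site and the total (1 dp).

Total weighted distance at each candidate:
  α (12, 5): total = 1136.6
  β (2, 12): total = 1707.3
  γ (1, 7): total = 1125.8
Minimum is at γ with total 1125.8 mi.

γ, total 1125.8 mi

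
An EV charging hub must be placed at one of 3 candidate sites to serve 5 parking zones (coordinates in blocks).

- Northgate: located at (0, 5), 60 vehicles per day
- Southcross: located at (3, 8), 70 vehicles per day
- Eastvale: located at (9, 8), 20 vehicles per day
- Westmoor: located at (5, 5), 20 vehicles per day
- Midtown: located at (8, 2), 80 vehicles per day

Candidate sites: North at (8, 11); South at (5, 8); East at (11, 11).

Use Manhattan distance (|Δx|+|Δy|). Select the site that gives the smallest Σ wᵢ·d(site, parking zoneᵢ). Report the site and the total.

Total weighted distance at each candidate:
  North (8, 11): total = 2380
  South (5, 8): total = 1480
  East (11, 11): total = 3090
Minimum is at South with total 1480 blocks.

South, total 1480 blocks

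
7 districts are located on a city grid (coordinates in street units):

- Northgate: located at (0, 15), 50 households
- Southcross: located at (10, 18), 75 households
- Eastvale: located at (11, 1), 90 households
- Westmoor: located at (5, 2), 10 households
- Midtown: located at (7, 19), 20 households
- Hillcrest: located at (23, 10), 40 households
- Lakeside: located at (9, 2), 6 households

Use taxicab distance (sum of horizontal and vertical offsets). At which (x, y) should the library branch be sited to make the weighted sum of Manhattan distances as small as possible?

(10, 10)

Manhattan distance separates: Σwᵢ(|x−xᵢ|+|y−yᵢ|) = Σwᵢ|x−xᵢ| + Σwᵢ|y−yᵢ|, so x and y are optimised independently as 1-D weighted medians.
Total weight W = 291; half = 145.5.
x-coordinate, sorted with cumulative weight:
  x=0 (Northgate, w=50) cum 50
  x=5 (Westmoor, w=10) cum 60
  x=7 (Midtown, w=20) cum 80
  x=9 (Lakeside, w=6) cum 86
  x=10 (Southcross, w=75) cum 161  ← median
  x=11 (Eastvale, w=90) cum 251
  x=23 (Hillcrest, w=40) cum 291
⇒ x* = 10
y-coordinate, sorted with cumulative weight:
  y=1 (Eastvale, w=90) cum 90
  y=2 (Westmoor, w=10) cum 100
  y=2 (Lakeside, w=6) cum 106
  y=10 (Hillcrest, w=40) cum 146  ← median
  y=15 (Northgate, w=50) cum 196
  y=18 (Southcross, w=75) cum 271
  y=19 (Midtown, w=20) cum 291
⇒ y* = 10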